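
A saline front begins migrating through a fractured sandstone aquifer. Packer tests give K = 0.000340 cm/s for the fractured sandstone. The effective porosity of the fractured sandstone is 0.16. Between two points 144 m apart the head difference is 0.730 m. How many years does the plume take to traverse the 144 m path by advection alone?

Convert K: 0.000340 cm/s × 864 = 0.2938 m/day.
Hydraulic gradient i = Δh / L = 0.730 / 144 = 0.005069.
Darcy flux q = K · i = 0.2938 × 0.005069 = 0.001489 m/day.
Seepage velocity v = q / n_e = 0.001489 / 0.16 = 0.009307 m/day.
Travel time t = L / v = 144 / 0.009307 = 15471 days = 42.36 years.

42.4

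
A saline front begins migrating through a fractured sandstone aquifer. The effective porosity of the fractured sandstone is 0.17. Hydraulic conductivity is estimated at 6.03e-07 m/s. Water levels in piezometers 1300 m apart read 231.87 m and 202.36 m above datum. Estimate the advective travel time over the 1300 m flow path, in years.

512

Convert K: 6.03e-07 m/s × 86400 = 0.05210 m/day.
Hydraulic gradient i = (231.87 − 202.36) / 1300 = 29.51 / 1300 = 0.02270.
Darcy flux q = K · i = 0.05210 × 0.02270 = 0.001183 m/day.
Seepage velocity v = q / n_e = 0.001183 / 0.17 = 0.006957 m/day.
Travel time t = L / v = 1300 / 0.006957 = 1.869e+05 days = 511.6 years.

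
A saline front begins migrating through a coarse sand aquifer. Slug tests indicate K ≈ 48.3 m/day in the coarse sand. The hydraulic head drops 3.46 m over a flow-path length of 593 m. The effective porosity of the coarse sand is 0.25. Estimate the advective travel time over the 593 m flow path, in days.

526

Hydraulic gradient i = Δh / L = 3.46 / 593 = 0.005835.
Darcy flux q = K · i = 48.30 × 0.005835 = 0.2818 m/day.
Seepage velocity v = q / n_e = 0.2818 / 0.25 = 1.127 m/day.
Travel time t = L / v = 593 / 1.127 = 526.0 days.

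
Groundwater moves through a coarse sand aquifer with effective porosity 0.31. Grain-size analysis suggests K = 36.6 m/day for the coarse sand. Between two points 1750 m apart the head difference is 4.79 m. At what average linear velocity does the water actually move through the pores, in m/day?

Hydraulic gradient i = Δh / L = 4.79 / 1750 = 0.002737.
Darcy flux q = K · i = 36.60 × 0.002737 = 0.1002 m/day.
Seepage velocity v = q / n_e = 0.1002 / 0.31 = 0.3232 m/day.

0.323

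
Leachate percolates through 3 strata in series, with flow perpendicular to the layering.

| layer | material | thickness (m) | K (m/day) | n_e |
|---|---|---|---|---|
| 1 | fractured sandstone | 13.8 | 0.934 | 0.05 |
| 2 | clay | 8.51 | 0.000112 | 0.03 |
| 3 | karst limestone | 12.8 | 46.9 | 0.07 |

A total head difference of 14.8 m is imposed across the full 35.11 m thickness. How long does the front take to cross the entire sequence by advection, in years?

25.9

With flow normal to the layers, continuity requires the same specific discharge q through every layer.
Σ(b_i/K_i) = 13.8/0.934 + 8.51/0.000112 + 12.8/46.9 = 75997 d.
q = Δh / Σ(b_i/K_i) = 14.8 / 75997 = 0.0001947 m/day.
In each layer the seepage velocity is v_i = q/n_i, so the layer transit time is t_i = b_i·n_i / q:
  layer 1 (fractured sandstone): t_1 = 13.8 × 0.05 / 0.0001947 = 3543 d
  layer 2 (clay): t_2 = 8.51 × 0.03 / 0.0001947 = 1311 d
  layer 3 (karst limestone): t_3 = 12.8 × 0.07 / 0.0001947 = 4601 d
Total t = Σ t_i = 9455 days = 25.89 years.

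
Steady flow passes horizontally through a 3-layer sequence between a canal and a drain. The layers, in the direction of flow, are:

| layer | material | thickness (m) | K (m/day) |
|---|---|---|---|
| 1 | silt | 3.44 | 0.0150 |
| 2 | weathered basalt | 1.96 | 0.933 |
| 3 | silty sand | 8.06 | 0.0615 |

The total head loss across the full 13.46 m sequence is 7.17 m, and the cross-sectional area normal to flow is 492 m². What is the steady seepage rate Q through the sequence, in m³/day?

9.73

Flow is perpendicular to layering, so the layers act in series and the equivalent K is the thickness-weighted harmonic mean.
Total thickness L = 3.44 + 1.96 + 8.06 = 13.46 m.
Σ(b_i/K_i) = 3.44/0.0150 + 1.96/0.933 + 8.06/0.0615 = 362.5 d.
K_eq = L / Σ(b_i/K_i) = 13.46 / 362.5 = 0.03713 m/day.
Q = K_eq · A · (Δh/L) = 0.03713 × 492 × (7.17/13.46) = 9.732 m³/day.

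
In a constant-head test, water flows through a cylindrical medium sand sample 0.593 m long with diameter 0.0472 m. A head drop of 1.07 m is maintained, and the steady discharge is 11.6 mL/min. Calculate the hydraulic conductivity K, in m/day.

5.29

Cross-sectional area A = π·(d/2)² = π × (0.0472/2)² = 0.001750 m².
Convert discharge: 11.6 mL/min = 1.933e-07 m³/s.
Darcy's law rearranged: K = Q·L / (A·Δh) = 1.933e-07 × 0.593 / (0.001750 × 1.07) = 6.124e-05 m/s = 5.291 m/day.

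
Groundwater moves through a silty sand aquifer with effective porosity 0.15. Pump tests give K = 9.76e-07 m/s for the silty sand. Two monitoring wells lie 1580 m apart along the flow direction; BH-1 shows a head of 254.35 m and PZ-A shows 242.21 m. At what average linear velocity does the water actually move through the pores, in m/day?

Convert K: 9.76e-07 m/s × 86400 = 0.08433 m/day.
Hydraulic gradient i = (254.35 − 242.21) / 1580 = 12.14 / 1580 = 0.007684.
Darcy flux q = K · i = 0.08433 × 0.007684 = 0.0006479 m/day.
Seepage velocity v = q / n_e = 0.0006479 / 0.15 = 0.004320 m/day.

0.00432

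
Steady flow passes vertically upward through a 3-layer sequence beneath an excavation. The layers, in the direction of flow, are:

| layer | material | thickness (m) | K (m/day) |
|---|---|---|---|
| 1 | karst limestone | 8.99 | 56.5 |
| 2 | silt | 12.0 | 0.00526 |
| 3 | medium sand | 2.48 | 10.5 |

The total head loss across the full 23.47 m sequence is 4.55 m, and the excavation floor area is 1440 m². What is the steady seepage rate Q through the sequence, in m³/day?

2.87

Flow is perpendicular to layering, so the layers act in series and the equivalent K is the thickness-weighted harmonic mean.
Total thickness L = 8.99 + 12.0 + 2.48 = 23.47 m.
Σ(b_i/K_i) = 8.99/56.5 + 12.0/0.00526 + 2.48/10.5 = 2282 d.
K_eq = L / Σ(b_i/K_i) = 23.47 / 2282 = 0.01029 m/day.
Q = K_eq · A · (Δh/L) = 0.01029 × 1440 × (4.55/23.47) = 2.871 m³/day.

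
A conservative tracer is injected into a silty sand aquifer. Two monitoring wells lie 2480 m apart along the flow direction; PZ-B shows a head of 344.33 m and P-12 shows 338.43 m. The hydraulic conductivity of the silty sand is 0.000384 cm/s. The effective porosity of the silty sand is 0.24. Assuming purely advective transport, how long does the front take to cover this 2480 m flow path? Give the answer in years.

Convert K: 0.000384 cm/s × 864 = 0.3318 m/day.
Hydraulic gradient i = (344.33 − 338.43) / 2480 = 5.9 / 2480 = 0.002379.
Darcy flux q = K · i = 0.3318 × 0.002379 = 0.0007893 m/day.
Seepage velocity v = q / n_e = 0.0007893 / 0.24 = 0.003289 m/day.
Travel time t = L / v = 2480 / 0.003289 = 7.541e+05 days = 2065 years.

2060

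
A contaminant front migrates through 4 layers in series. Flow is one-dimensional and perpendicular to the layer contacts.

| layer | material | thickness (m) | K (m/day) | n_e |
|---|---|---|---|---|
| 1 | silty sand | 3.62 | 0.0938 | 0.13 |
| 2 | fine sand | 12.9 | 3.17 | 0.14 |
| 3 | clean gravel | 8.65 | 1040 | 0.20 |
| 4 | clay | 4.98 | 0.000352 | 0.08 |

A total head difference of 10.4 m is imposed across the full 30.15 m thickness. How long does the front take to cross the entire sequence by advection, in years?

16.5

With flow normal to the layers, continuity requires the same specific discharge q through every layer.
Σ(b_i/K_i) = 3.62/0.0938 + 12.9/3.17 + 8.65/1040 + 4.98/0.000352 = 14190 d.
q = Δh / Σ(b_i/K_i) = 10.4 / 14190 = 0.0007329 m/day.
In each layer the seepage velocity is v_i = q/n_i, so the layer transit time is t_i = b_i·n_i / q:
  layer 1 (silty sand): t_1 = 3.62 × 0.13 / 0.0007329 = 642.1 d
  layer 2 (fine sand): t_2 = 12.9 × 0.14 / 0.0007329 = 2464 d
  layer 3 (clean gravel): t_3 = 8.65 × 0.20 / 0.0007329 = 2361 d
  layer 4 (clay): t_4 = 4.98 × 0.08 / 0.0007329 = 543.6 d
Total t = Σ t_i = 6010 days = 16.46 years.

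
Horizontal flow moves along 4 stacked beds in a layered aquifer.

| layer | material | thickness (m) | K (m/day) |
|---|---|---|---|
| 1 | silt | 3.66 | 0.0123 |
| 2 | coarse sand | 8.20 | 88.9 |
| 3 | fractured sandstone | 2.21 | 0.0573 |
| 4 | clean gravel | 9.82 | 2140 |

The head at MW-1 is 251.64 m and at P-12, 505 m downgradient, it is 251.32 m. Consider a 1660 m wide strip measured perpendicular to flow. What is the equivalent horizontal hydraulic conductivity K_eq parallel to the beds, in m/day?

Flow is parallel to layering, so each bed carries its own Darcy discharge and the transmissivities add.
Σ(K_i·b_i) = 0.0123×3.66 + 88.9×8.20 + 0.0573×2.21 + 2140×9.82 = 21744 m²/day.
Total thickness b = 23.89 m, so K_eq = Σ(K_i·b_i)/b = 910.2 m/day.

910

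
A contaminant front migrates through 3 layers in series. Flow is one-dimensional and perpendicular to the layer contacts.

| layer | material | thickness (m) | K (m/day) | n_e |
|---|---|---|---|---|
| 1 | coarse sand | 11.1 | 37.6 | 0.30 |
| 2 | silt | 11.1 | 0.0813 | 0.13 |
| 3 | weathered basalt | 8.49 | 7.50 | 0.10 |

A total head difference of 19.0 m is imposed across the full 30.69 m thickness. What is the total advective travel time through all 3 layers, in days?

40.8

With flow normal to the layers, continuity requires the same specific discharge q through every layer.
Σ(b_i/K_i) = 11.1/37.6 + 11.1/0.0813 + 8.49/7.50 = 138.0 d.
q = Δh / Σ(b_i/K_i) = 19.0 / 138.0 = 0.1377 m/day.
In each layer the seepage velocity is v_i = q/n_i, so the layer transit time is t_i = b_i·n_i / q:
  layer 1 (coarse sand): t_1 = 11.1 × 0.30 / 0.1377 = 24.18 d
  layer 2 (silt): t_2 = 11.1 × 0.13 / 0.1377 = 10.48 d
  layer 3 (weathered basalt): t_3 = 8.49 × 0.10 / 0.1377 = 6.165 d
Total t = Σ t_i = 40.82 days.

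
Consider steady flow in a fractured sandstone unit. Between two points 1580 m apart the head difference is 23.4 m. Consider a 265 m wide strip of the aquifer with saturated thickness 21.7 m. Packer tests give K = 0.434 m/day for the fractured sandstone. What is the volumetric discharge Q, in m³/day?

37.0

Cross-sectional area A = 265 × 21.7 = 5750 m².
Hydraulic gradient i = Δh / L = 23.4 / 1580 = 0.01481.
Darcy's law: Q = K · A · i = 0.4340 × 5750 × 0.01481 = 36.96 m³/day.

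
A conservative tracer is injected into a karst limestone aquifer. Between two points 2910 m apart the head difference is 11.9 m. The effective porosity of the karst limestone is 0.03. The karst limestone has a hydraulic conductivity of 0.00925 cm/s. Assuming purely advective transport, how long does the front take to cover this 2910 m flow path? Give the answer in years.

7.31

Convert K: 0.00925 cm/s × 864 = 7.992 m/day.
Hydraulic gradient i = Δh / L = 11.9 / 2910 = 0.004089.
Darcy flux q = K · i = 7.992 × 0.004089 = 0.03268 m/day.
Seepage velocity v = q / n_e = 0.03268 / 0.03 = 1.089 m/day.
Travel time t = L / v = 2910 / 1.089 = 2671 days = 7.313 years.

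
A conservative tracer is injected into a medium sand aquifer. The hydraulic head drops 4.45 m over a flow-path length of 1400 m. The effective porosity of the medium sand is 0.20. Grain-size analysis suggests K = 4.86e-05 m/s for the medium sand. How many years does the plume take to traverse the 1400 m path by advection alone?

57.4

Convert K: 4.86e-05 m/s × 86400 = 4.199 m/day.
Hydraulic gradient i = Δh / L = 4.45 / 1400 = 0.003179.
Darcy flux q = K · i = 4.199 × 0.003179 = 0.01335 m/day.
Seepage velocity v = q / n_e = 0.01335 / 0.20 = 0.06673 m/day.
Travel time t = L / v = 1400 / 0.06673 = 20979 days = 57.44 years.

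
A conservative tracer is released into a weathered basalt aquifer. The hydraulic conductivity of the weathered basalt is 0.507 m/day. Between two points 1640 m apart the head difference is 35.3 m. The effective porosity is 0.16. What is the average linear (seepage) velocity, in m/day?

Hydraulic gradient i = Δh / L = 35.3 / 1640 = 0.02152.
Darcy flux q = K · i = 0.5070 × 0.02152 = 0.01091 m/day.
Seepage velocity v = q / n_e = 0.01091 / 0.16 = 0.06821 m/day.

0.0682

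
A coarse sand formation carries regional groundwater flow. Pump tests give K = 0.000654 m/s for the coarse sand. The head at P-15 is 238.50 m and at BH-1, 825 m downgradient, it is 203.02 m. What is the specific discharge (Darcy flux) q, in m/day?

2.43

Convert K: 0.000654 m/s × 86400 = 56.51 m/day.
Hydraulic gradient i = (238.50 − 203.02) / 825 = 35.48 / 825 = 0.04301.
Specific discharge q = K · i = 56.51 × 0.04301 = 2.430 m/day.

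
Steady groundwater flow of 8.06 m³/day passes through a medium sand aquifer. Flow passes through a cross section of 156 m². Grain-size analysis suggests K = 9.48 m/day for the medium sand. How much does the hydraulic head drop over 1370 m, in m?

From Q = K·A·i, i = Q / (K·A) = 8.06 / (9.480 × 156.0) = 0.005450.
Head loss Δh = i · L = 0.005450 × 1370 = 7.467 m.

7.47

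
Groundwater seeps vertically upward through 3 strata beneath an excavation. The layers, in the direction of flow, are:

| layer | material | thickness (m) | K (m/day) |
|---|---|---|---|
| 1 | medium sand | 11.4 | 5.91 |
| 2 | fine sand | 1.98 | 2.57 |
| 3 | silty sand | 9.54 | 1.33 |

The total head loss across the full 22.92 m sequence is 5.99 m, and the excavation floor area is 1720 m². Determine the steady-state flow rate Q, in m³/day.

1040

Flow is perpendicular to layering, so the layers act in series and the equivalent K is the thickness-weighted harmonic mean.
Total thickness L = 11.4 + 1.98 + 9.54 = 22.92 m.
Σ(b_i/K_i) = 11.4/5.91 + 1.98/2.57 + 9.54/1.33 = 9.872 d.
K_eq = L / Σ(b_i/K_i) = 22.92 / 9.872 = 2.322 m/day.
Q = K_eq · A · (Δh/L) = 2.322 × 1720 × (5.99/22.92) = 1044 m³/day.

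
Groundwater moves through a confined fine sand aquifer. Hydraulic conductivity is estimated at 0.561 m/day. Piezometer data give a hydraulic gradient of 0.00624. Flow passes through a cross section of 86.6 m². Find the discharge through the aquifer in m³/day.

Hydraulic gradient i = 0.00624.
Darcy's law: Q = K · A · i = 0.5610 × 86.60 × 0.006240 = 0.3032 m³/day.

0.303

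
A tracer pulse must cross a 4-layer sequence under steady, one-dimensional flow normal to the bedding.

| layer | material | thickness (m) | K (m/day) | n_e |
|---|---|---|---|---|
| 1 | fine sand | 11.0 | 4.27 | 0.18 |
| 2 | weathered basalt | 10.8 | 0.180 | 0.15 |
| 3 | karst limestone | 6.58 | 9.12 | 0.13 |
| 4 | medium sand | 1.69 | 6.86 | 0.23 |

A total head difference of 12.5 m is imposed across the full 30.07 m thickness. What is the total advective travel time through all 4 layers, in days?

24.6

With flow normal to the layers, continuity requires the same specific discharge q through every layer.
Σ(b_i/K_i) = 11.0/4.27 + 10.8/0.180 + 6.58/9.12 + 1.69/6.86 = 63.54 d.
q = Δh / Σ(b_i/K_i) = 12.5 / 63.54 = 0.1967 m/day.
In each layer the seepage velocity is v_i = q/n_i, so the layer transit time is t_i = b_i·n_i / q:
  layer 1 (fine sand): t_1 = 11.0 × 0.18 / 0.1967 = 10.07 d
  layer 2 (weathered basalt): t_2 = 10.8 × 0.15 / 0.1967 = 8.235 d
  layer 3 (karst limestone): t_3 = 6.58 × 0.13 / 0.1967 = 4.348 d
  layer 4 (medium sand): t_4 = 1.69 × 0.23 / 0.1967 = 1.976 d
Total t = Σ t_i = 24.63 days.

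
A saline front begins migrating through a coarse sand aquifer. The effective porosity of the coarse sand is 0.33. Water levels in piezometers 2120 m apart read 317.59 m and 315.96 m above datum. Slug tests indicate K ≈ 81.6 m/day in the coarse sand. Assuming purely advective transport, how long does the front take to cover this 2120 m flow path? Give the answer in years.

30.5

Hydraulic gradient i = (317.59 − 315.96) / 2120 = 1.63 / 2120 = 0.0007689.
Darcy flux q = K · i = 81.60 × 0.0007689 = 0.06274 m/day.
Seepage velocity v = q / n_e = 0.06274 / 0.33 = 0.1901 m/day.
Travel time t = L / v = 2120 / 0.1901 = 11151 days = 30.53 years.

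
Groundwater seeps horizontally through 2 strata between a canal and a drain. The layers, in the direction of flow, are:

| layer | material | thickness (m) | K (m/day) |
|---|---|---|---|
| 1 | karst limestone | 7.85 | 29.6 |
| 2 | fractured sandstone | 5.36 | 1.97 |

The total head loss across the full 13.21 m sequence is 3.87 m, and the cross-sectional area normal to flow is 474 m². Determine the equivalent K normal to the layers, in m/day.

4.42

Flow is perpendicular to layering, so the layers act in series and the equivalent K is the thickness-weighted harmonic mean.
Total thickness L = 7.85 + 5.36 = 13.21 m.
Σ(b_i/K_i) = 7.85/29.6 + 5.36/1.97 = 2.986 d.
K_eq = L / Σ(b_i/K_i) = 13.21 / 2.986 = 4.424 m/day.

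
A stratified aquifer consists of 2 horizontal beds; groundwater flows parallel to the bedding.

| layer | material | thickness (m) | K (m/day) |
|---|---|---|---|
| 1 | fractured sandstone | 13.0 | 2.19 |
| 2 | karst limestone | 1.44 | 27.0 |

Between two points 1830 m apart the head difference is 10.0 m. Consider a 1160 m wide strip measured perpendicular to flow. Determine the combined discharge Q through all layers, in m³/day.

427

Flow is parallel to layering, so each bed carries its own Darcy discharge and the transmissivities add.
Σ(K_i·b_i) = 2.19×13.0 + 27.0×1.44 = 67.35 m²/day.
Hydraulic gradient i = Δh / L = 10.0 / 1830 = 0.005464.
Q = Σ(K_i·b_i) · W · i = 67.35 × 1160 × 0.005464 = 426.9 m³/day.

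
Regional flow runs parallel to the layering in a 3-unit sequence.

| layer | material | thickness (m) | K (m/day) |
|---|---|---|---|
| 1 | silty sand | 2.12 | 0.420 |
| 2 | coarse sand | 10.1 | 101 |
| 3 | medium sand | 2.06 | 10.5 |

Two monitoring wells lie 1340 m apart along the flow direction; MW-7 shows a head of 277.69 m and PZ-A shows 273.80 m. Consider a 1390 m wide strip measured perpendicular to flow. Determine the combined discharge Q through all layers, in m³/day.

4210

Flow is parallel to layering, so each bed carries its own Darcy discharge and the transmissivities add.
Σ(K_i·b_i) = 0.420×2.12 + 101×10.1 + 10.5×2.06 = 1043 m²/day.
Hydraulic gradient i = (277.69 − 273.80) / 1340 = 3.89 / 1340 = 0.002903.
Q = Σ(K_i·b_i) · W · i = 1043 × 1390 × 0.002903 = 4207 m³/day.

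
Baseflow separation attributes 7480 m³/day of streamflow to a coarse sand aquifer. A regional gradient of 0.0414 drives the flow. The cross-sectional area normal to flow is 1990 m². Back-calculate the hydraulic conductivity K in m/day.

Hydraulic gradient i = 0.0414.
From Q = K·A·i, K = Q / (A·i) = 7480 / (1990 × 0.04140) = 90.79 m/day.

90.8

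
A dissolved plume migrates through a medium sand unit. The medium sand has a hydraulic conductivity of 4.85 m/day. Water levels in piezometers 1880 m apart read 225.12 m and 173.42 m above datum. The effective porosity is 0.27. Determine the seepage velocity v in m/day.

0.494

Hydraulic gradient i = (225.12 − 173.42) / 1880 = 51.7 / 1880 = 0.02750.
Darcy flux q = K · i = 4.850 × 0.02750 = 0.1334 m/day.
Seepage velocity v = q / n_e = 0.1334 / 0.27 = 0.4940 m/day.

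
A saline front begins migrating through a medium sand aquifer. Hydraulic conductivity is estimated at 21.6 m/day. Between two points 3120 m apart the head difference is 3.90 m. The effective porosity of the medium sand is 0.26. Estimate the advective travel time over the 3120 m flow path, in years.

Hydraulic gradient i = Δh / L = 3.90 / 3120 = 0.001250.
Darcy flux q = K · i = 21.60 × 0.001250 = 0.02700 m/day.
Seepage velocity v = q / n_e = 0.02700 / 0.26 = 0.1038 m/day.
Travel time t = L / v = 3120 / 0.1038 = 30044 days = 82.26 years.

82.3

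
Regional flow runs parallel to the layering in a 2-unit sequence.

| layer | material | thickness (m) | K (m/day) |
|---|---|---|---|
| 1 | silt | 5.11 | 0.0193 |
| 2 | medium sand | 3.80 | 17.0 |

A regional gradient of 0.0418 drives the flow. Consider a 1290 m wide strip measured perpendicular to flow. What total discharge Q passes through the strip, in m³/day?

Flow is parallel to layering, so each bed carries its own Darcy discharge and the transmissivities add.
Σ(K_i·b_i) = 0.0193×5.11 + 17.0×3.80 = 64.70 m²/day.
Hydraulic gradient i = 0.0418.
Q = Σ(K_i·b_i) · W · i = 64.70 × 1290 × 0.04180 = 3489 m³/day.

3490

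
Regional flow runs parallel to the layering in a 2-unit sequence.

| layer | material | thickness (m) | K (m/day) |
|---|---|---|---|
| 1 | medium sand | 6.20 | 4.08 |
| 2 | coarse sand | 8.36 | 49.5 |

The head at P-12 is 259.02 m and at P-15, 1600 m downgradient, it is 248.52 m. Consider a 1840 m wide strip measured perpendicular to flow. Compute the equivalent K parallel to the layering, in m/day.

Flow is parallel to layering, so each bed carries its own Darcy discharge and the transmissivities add.
Σ(K_i·b_i) = 4.08×6.20 + 49.5×8.36 = 439.1 m²/day.
Total thickness b = 14.56 m, so K_eq = Σ(K_i·b_i)/b = 30.16 m/day.

30.2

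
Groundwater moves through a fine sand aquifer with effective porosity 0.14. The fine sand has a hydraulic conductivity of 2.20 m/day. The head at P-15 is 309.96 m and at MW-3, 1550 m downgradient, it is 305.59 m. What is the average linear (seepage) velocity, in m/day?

Hydraulic gradient i = (309.96 − 305.59) / 1550 = 4.37 / 1550 = 0.002819.
Darcy flux q = K · i = 2.200 × 0.002819 = 0.006203 m/day.
Seepage velocity v = q / n_e = 0.006203 / 0.14 = 0.04430 m/day.

0.0443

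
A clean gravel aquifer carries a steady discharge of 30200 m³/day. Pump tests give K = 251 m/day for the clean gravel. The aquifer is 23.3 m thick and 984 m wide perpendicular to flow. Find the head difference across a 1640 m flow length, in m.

Cross-sectional area A = 984 × 23.3 = 22927 m².
From Q = K·A·i, i = Q / (K·A) = 30200 / (251.0 × 22927) = 0.005248.
Head loss Δh = i · L = 0.005248 × 1640 = 8.606 m.

8.61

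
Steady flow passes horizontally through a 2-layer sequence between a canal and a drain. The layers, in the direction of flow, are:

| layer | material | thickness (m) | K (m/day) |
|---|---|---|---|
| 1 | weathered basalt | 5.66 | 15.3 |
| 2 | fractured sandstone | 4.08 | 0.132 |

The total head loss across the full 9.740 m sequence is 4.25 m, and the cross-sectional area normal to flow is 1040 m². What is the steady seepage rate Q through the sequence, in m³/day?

141

Flow is perpendicular to layering, so the layers act in series and the equivalent K is the thickness-weighted harmonic mean.
Total thickness L = 5.66 + 4.08 = 9.740 m.
Σ(b_i/K_i) = 5.66/15.3 + 4.08/0.132 = 31.28 d.
K_eq = L / Σ(b_i/K_i) = 9.740 / 31.28 = 0.3114 m/day.
Q = K_eq · A · (Δh/L) = 0.3114 × 1040 × (4.25/9.740) = 141.3 m³/day.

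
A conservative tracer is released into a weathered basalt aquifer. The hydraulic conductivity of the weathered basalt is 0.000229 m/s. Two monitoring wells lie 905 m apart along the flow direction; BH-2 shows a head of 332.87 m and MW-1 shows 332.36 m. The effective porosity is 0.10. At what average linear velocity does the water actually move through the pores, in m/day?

Convert K: 0.000229 m/s × 86400 = 19.79 m/day.
Hydraulic gradient i = (332.87 − 332.36) / 905 = 0.51 / 905 = 0.0005635.
Darcy flux q = K · i = 19.79 × 0.0005635 = 0.01115 m/day.
Seepage velocity v = q / n_e = 0.01115 / 0.10 = 0.1115 m/day.

0.111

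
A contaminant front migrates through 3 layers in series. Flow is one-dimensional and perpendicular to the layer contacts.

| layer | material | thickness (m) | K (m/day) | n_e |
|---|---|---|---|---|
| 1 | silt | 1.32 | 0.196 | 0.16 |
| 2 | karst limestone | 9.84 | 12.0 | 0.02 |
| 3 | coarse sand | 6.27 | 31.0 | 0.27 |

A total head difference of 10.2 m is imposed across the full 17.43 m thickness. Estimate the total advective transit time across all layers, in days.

1.60

With flow normal to the layers, continuity requires the same specific discharge q through every layer.
Σ(b_i/K_i) = 1.32/0.196 + 9.84/12.0 + 6.27/31.0 = 7.757 d.
q = Δh / Σ(b_i/K_i) = 10.2 / 7.757 = 1.315 m/day.
In each layer the seepage velocity is v_i = q/n_i, so the layer transit time is t_i = b_i·n_i / q:
  layer 1 (silt): t_1 = 1.32 × 0.16 / 1.315 = 0.1606 d
  layer 2 (karst limestone): t_2 = 9.84 × 0.02 / 1.315 = 0.1497 d
  layer 3 (coarse sand): t_3 = 6.27 × 0.27 / 1.315 = 1.287 d
Total t = Σ t_i = 1.598 days.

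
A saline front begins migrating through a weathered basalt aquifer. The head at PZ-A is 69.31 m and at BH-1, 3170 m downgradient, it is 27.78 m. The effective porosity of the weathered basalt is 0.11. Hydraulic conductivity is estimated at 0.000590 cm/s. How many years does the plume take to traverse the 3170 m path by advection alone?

Convert K: 0.000590 cm/s × 864 = 0.5098 m/day.
Hydraulic gradient i = (69.31 − 27.78) / 3170 = 41.53 / 3170 = 0.01310.
Darcy flux q = K · i = 0.5098 × 0.01310 = 0.006678 m/day.
Seepage velocity v = q / n_e = 0.006678 / 0.11 = 0.06071 m/day.
Travel time t = L / v = 3170 / 0.06071 = 52214 days = 143.0 years.

143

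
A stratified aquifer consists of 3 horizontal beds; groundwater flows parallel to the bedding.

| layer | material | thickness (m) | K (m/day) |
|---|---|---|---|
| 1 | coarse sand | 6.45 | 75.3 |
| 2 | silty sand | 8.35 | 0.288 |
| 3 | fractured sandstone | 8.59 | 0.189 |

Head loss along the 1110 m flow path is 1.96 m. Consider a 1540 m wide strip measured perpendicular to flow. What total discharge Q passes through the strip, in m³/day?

1330

Flow is parallel to layering, so each bed carries its own Darcy discharge and the transmissivities add.
Σ(K_i·b_i) = 75.3×6.45 + 0.288×8.35 + 0.189×8.59 = 489.7 m²/day.
Hydraulic gradient i = Δh / L = 1.96 / 1110 = 0.001766.
Q = Σ(K_i·b_i) · W · i = 489.7 × 1540 × 0.001766 = 1332 m³/day.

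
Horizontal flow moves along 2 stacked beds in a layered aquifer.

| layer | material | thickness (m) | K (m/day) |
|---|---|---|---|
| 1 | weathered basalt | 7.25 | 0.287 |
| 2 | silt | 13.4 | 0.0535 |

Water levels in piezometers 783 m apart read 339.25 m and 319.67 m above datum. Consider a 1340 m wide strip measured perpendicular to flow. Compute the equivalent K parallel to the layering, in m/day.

Flow is parallel to layering, so each bed carries its own Darcy discharge and the transmissivities add.
Σ(K_i·b_i) = 0.287×7.25 + 0.0535×13.4 = 2.798 m²/day.
Total thickness b = 20.65 m, so K_eq = Σ(K_i·b_i)/b = 0.1355 m/day.

0.135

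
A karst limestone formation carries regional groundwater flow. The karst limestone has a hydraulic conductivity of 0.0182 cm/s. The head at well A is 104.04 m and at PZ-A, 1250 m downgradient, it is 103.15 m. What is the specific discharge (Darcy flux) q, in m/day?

0.0112

Convert K: 0.0182 cm/s × 864 = 15.72 m/day.
Hydraulic gradient i = (104.04 − 103.15) / 1250 = 0.89 / 1250 = 0.0007120.
Specific discharge q = K · i = 15.72 × 0.0007120 = 0.01120 m/day.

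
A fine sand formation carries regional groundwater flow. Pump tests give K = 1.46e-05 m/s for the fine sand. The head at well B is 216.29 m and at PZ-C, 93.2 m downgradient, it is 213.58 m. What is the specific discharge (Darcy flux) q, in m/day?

0.0367

Convert K: 1.46e-05 m/s × 86400 = 1.261 m/day.
Hydraulic gradient i = (216.29 − 213.58) / 93.2 = 2.71 / 93.2 = 0.02908.
Specific discharge q = K · i = 1.261 × 0.02908 = 0.03668 m/day.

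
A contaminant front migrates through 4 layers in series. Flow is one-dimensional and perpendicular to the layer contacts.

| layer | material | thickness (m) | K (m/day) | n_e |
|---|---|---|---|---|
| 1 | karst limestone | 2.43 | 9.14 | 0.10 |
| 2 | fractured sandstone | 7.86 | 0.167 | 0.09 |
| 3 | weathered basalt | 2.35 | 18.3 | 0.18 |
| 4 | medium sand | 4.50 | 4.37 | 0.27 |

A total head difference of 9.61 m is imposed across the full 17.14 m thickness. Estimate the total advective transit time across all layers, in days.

13.1

With flow normal to the layers, continuity requires the same specific discharge q through every layer.
Σ(b_i/K_i) = 2.43/9.14 + 7.86/0.167 + 2.35/18.3 + 4.50/4.37 = 48.49 d.
q = Δh / Σ(b_i/K_i) = 9.61 / 48.49 = 0.1982 m/day.
In each layer the seepage velocity is v_i = q/n_i, so the layer transit time is t_i = b_i·n_i / q:
  layer 1 (karst limestone): t_1 = 2.43 × 0.10 / 0.1982 = 1.226 d
  layer 2 (fractured sandstone): t_2 = 7.86 × 0.09 / 0.1982 = 3.569 d
  layer 3 (weathered basalt): t_3 = 2.35 × 0.18 / 0.1982 = 2.134 d
  layer 4 (medium sand): t_4 = 4.50 × 0.27 / 0.1982 = 6.131 d
Total t = Σ t_i = 13.06 days.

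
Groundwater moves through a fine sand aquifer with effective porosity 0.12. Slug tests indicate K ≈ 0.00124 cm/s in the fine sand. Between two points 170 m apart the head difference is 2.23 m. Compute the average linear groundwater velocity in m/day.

Convert K: 0.00124 cm/s × 864 = 1.071 m/day.
Hydraulic gradient i = Δh / L = 2.23 / 170 = 0.01312.
Darcy flux q = K · i = 1.071 × 0.01312 = 0.01405 m/day.
Seepage velocity v = q / n_e = 0.01405 / 0.12 = 0.1171 m/day.

0.117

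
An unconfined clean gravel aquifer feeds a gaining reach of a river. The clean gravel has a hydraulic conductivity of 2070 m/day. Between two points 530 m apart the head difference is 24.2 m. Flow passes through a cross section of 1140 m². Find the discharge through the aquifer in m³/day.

108000

Hydraulic gradient i = Δh / L = 24.2 / 530 = 0.04566.
Darcy's law: Q = K · A · i = 2070 × 1140 × 0.04566 = 1.077e+05 m³/day.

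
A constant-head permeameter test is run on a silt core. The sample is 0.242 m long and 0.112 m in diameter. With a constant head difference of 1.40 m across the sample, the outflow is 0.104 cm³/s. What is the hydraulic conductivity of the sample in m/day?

Cross-sectional area A = π·(d/2)² = π × (0.112/2)² = 0.009852 m².
Convert discharge: 0.104 cm³/s = 1.040e-07 m³/s.
Darcy's law rearranged: K = Q·L / (A·Δh) = 1.040e-07 × 0.242 / (0.009852 × 1.40) = 1.825e-06 m/s = 0.1577 m/day.

0.158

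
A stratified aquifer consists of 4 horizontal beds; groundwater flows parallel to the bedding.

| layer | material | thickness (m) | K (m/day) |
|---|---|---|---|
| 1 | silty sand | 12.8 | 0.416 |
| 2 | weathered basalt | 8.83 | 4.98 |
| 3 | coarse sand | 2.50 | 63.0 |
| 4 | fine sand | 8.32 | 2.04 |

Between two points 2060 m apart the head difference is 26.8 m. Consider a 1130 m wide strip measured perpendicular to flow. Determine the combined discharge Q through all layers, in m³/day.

Flow is parallel to layering, so each bed carries its own Darcy discharge and the transmissivities add.
Σ(K_i·b_i) = 0.416×12.8 + 4.98×8.83 + 63.0×2.50 + 2.04×8.32 = 223.8 m²/day.
Hydraulic gradient i = Δh / L = 26.8 / 2060 = 0.01301.
Q = Σ(K_i·b_i) · W · i = 223.8 × 1130 × 0.01301 = 3290 m³/day.

3290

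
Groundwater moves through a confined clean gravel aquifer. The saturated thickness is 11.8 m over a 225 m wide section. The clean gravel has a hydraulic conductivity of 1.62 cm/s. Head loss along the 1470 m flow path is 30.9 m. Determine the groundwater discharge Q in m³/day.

78100

Convert K: 1.62 cm/s × 864 = 1400 m/day.
Cross-sectional area A = 225 × 11.8 = 2655 m².
Hydraulic gradient i = Δh / L = 30.9 / 1470 = 0.02102.
Darcy's law: Q = K · A · i = 1400 × 2655 × 0.02102 = 78115 m³/day.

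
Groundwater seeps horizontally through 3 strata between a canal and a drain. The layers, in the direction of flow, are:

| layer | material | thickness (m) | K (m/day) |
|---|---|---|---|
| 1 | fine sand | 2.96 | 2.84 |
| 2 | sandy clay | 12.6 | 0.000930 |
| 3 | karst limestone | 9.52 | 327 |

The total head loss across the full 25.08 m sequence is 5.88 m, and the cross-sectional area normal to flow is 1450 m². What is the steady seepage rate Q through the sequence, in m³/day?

Flow is perpendicular to layering, so the layers act in series and the equivalent K is the thickness-weighted harmonic mean.
Total thickness L = 2.96 + 12.6 + 9.52 = 25.08 m.
Σ(b_i/K_i) = 2.96/2.84 + 12.6/0.000930 + 9.52/327 = 13549 d.
K_eq = L / Σ(b_i/K_i) = 25.08 / 13549 = 0.001851 m/day.
Q = K_eq · A · (Δh/L) = 0.001851 × 1450 × (5.88/25.08) = 0.6293 m³/day.

0.629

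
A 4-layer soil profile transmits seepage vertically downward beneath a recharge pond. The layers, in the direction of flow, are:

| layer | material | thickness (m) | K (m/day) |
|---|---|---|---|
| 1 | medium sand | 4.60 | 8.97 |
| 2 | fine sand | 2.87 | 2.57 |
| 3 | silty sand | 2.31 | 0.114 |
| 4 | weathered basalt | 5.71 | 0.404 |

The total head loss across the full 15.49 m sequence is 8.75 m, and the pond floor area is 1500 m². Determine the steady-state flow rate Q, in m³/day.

364

Flow is perpendicular to layering, so the layers act in series and the equivalent K is the thickness-weighted harmonic mean.
Total thickness L = 4.60 + 2.87 + 2.31 + 5.71 = 15.49 m.
Σ(b_i/K_i) = 4.60/8.97 + 2.87/2.57 + 2.31/0.114 + 5.71/0.404 = 36.03 d.
K_eq = L / Σ(b_i/K_i) = 15.49 / 36.03 = 0.4300 m/day.
Q = K_eq · A · (Δh/L) = 0.4300 × 1500 × (8.75/15.49) = 364.3 m³/day.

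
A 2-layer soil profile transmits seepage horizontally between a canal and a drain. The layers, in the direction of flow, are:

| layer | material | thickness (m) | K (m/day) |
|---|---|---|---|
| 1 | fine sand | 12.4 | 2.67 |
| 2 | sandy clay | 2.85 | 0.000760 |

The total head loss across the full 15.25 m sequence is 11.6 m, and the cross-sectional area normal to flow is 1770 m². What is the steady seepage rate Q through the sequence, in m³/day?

Flow is perpendicular to layering, so the layers act in series and the equivalent K is the thickness-weighted harmonic mean.
Total thickness L = 12.4 + 2.85 = 15.25 m.
Σ(b_i/K_i) = 12.4/2.67 + 2.85/0.000760 = 3755 d.
K_eq = L / Σ(b_i/K_i) = 15.25 / 3755 = 0.004062 m/day.
Q = K_eq · A · (Δh/L) = 0.004062 × 1770 × (11.6/15.25) = 5.468 m³/day.

5.47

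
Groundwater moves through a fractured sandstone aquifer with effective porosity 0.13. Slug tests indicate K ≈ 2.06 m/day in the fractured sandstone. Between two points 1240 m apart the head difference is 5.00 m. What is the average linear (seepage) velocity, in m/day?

0.0639

Hydraulic gradient i = Δh / L = 5.00 / 1240 = 0.004032.
Darcy flux q = K · i = 2.060 × 0.004032 = 0.008306 m/day.
Seepage velocity v = q / n_e = 0.008306 / 0.13 = 0.06390 m/day.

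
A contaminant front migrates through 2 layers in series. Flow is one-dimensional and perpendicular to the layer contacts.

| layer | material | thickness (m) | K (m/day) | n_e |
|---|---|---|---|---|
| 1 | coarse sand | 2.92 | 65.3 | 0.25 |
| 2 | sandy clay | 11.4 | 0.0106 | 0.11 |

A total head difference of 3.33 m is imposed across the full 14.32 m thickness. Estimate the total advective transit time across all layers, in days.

With flow normal to the layers, continuity requires the same specific discharge q through every layer.
Σ(b_i/K_i) = 2.92/65.3 + 11.4/0.0106 = 1076 d.
q = Δh / Σ(b_i/K_i) = 3.33 / 1076 = 0.003096 m/day.
In each layer the seepage velocity is v_i = q/n_i, so the layer transit time is t_i = b_i·n_i / q:
  layer 1 (coarse sand): t_1 = 2.92 × 0.25 / 0.003096 = 235.8 d
  layer 2 (sandy clay): t_2 = 11.4 × 0.11 / 0.003096 = 405.0 d
Total t = Σ t_i = 640.8 days.

641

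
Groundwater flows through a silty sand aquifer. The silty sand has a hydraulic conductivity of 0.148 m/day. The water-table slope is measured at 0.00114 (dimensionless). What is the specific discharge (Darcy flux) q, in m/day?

Hydraulic gradient i = 0.00114.
Specific discharge q = K · i = 0.1480 × 0.001140 = 0.0001687 m/day.

0.000169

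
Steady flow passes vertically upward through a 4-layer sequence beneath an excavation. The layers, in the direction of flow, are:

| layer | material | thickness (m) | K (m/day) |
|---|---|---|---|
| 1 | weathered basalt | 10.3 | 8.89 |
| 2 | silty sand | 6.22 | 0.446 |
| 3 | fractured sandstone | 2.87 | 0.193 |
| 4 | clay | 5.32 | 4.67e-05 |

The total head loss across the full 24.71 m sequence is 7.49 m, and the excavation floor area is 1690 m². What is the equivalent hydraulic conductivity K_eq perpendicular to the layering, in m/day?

Flow is perpendicular to layering, so the layers act in series and the equivalent K is the thickness-weighted harmonic mean.
Total thickness L = 10.3 + 6.22 + 2.87 + 5.32 = 24.71 m.
Σ(b_i/K_i) = 10.3/8.89 + 6.22/0.446 + 2.87/0.193 + 5.32/4.67e-05 = 1.139e+05 d.
K_eq = L / Σ(b_i/K_i) = 24.71 / 1.139e+05 = 0.0002169 m/day.

0.000217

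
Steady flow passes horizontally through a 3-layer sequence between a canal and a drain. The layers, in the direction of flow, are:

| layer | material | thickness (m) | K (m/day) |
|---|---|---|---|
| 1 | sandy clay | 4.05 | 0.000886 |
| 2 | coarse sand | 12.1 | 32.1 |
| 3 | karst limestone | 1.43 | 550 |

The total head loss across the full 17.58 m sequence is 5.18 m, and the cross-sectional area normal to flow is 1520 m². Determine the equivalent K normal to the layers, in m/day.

Flow is perpendicular to layering, so the layers act in series and the equivalent K is the thickness-weighted harmonic mean.
Total thickness L = 4.05 + 12.1 + 1.43 = 17.58 m.
Σ(b_i/K_i) = 4.05/0.000886 + 12.1/32.1 + 1.43/550 = 4571 d.
K_eq = L / Σ(b_i/K_i) = 17.58 / 4571 = 0.003846 m/day.

0.00385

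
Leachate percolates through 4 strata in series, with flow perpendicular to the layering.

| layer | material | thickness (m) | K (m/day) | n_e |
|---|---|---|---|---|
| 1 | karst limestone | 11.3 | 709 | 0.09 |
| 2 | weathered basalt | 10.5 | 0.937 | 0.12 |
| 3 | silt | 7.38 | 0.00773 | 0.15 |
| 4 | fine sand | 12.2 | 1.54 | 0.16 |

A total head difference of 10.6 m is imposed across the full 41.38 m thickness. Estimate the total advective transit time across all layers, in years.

1.34

With flow normal to the layers, continuity requires the same specific discharge q through every layer.
Σ(b_i/K_i) = 11.3/709 + 10.5/0.937 + 7.38/0.00773 + 12.2/1.54 = 973.9 d.
q = Δh / Σ(b_i/K_i) = 10.6 / 973.9 = 0.01088 m/day.
In each layer the seepage velocity is v_i = q/n_i, so the layer transit time is t_i = b_i·n_i / q:
  layer 1 (karst limestone): t_1 = 11.3 × 0.09 / 0.01088 = 93.44 d
  layer 2 (weathered basalt): t_2 = 10.5 × 0.12 / 0.01088 = 115.8 d
  layer 3 (silt): t_3 = 7.38 × 0.15 / 0.01088 = 101.7 d
  layer 4 (fine sand): t_4 = 12.2 × 0.16 / 0.01088 = 179.3 d
Total t = Σ t_i = 490.2 days = 1.342 years.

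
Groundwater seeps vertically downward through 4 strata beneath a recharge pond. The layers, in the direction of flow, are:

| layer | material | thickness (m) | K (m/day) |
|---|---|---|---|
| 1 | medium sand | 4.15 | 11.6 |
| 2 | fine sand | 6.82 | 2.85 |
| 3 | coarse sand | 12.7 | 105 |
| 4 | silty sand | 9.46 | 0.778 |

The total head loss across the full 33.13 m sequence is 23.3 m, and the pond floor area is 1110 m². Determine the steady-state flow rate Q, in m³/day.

Flow is perpendicular to layering, so the layers act in series and the equivalent K is the thickness-weighted harmonic mean.
Total thickness L = 4.15 + 6.82 + 12.7 + 9.46 = 33.13 m.
Σ(b_i/K_i) = 4.15/11.6 + 6.82/2.85 + 12.7/105 + 9.46/0.778 = 15.03 d.
K_eq = L / Σ(b_i/K_i) = 33.13 / 15.03 = 2.204 m/day.
Q = K_eq · A · (Δh/L) = 2.204 × 1110 × (23.3/33.13) = 1721 m³/day.

1720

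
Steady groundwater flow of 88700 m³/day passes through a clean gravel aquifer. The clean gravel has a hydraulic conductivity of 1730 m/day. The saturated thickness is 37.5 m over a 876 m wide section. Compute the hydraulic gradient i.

Cross-sectional area A = 876 × 37.5 = 32850 m².
From Q = K·A·i, i = Q / (K·A) = 88700 / (1730 × 32850) = 0.001561.

0.00156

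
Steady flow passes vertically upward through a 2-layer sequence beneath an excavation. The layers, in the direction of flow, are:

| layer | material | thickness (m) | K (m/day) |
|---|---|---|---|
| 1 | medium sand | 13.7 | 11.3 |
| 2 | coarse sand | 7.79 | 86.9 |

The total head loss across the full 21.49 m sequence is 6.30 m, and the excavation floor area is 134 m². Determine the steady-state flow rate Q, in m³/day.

Flow is perpendicular to layering, so the layers act in series and the equivalent K is the thickness-weighted harmonic mean.
Total thickness L = 13.7 + 7.79 = 21.49 m.
Σ(b_i/K_i) = 13.7/11.3 + 7.79/86.9 = 1.302 d.
K_eq = L / Σ(b_i/K_i) = 21.49 / 1.302 = 16.50 m/day.
Q = K_eq · A · (Δh/L) = 16.50 × 134 × (6.30/21.49) = 648.4 m³/day.

648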